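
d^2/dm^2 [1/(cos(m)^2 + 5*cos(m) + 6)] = (-4*sin(m)^4 + 3*sin(m)^2 + 195*cos(m)/4 - 15*cos(3*m)/4 + 39)/((cos(m) + 2)^3*(cos(m) + 3)^3)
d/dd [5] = 0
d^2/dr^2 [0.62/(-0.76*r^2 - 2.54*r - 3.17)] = (0.716224*r^2 + 2.393696*r - 0.62*(1.52*r + 2.54)*(3.04*r + 5.08) + 2.987408)/(0.76*r^2 + 2.54*r + 3.17)^3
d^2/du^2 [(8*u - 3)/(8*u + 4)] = -14/(2*u + 1)^3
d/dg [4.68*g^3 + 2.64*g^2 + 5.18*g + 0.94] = 14.04*g^2 + 5.28*g + 5.18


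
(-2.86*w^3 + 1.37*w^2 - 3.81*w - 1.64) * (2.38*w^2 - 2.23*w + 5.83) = -6.8068*w^5 + 9.6384*w^4 - 28.7967*w^3 + 12.5802*w^2 - 18.5551*w - 9.5612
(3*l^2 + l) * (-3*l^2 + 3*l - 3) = -9*l^4 + 6*l^3 - 6*l^2 - 3*l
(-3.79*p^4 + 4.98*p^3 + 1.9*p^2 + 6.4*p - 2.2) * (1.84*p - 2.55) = -6.9736*p^5 + 18.8277*p^4 - 9.203*p^3 + 6.931*p^2 - 20.368*p + 5.61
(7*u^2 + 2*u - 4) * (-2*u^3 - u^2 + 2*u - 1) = -14*u^5 - 11*u^4 + 20*u^3 + u^2 - 10*u + 4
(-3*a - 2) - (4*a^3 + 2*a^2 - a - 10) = -4*a^3 - 2*a^2 - 2*a + 8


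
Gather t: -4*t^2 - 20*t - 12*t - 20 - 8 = -4*t^2 - 32*t - 28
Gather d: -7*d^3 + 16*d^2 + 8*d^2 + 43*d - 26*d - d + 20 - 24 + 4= -7*d^3 + 24*d^2 + 16*d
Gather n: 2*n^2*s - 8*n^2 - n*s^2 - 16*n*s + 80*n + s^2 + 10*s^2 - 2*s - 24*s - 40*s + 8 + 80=n^2*(2*s - 8) + n*(-s^2 - 16*s + 80) + 11*s^2 - 66*s + 88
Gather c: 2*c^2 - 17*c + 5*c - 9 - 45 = 2*c^2 - 12*c - 54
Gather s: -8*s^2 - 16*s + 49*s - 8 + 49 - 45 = -8*s^2 + 33*s - 4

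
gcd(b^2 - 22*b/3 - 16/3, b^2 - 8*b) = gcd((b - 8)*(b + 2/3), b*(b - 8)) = b - 8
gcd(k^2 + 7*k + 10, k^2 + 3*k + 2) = k + 2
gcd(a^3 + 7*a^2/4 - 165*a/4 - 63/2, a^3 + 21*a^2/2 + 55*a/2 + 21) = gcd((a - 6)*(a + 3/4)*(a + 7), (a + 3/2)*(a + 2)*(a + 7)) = a + 7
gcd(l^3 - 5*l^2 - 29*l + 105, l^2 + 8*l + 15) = l + 5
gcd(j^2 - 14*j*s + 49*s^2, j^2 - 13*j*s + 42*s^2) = -j + 7*s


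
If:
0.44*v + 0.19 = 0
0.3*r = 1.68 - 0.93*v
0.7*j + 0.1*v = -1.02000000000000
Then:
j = -1.40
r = 6.94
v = -0.43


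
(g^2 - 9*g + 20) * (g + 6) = g^3 - 3*g^2 - 34*g + 120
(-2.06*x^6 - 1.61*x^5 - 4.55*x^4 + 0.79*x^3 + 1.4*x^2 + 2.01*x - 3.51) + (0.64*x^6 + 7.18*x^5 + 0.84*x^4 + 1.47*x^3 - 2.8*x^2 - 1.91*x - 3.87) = -1.42*x^6 + 5.57*x^5 - 3.71*x^4 + 2.26*x^3 - 1.4*x^2 + 0.0999999999999999*x - 7.38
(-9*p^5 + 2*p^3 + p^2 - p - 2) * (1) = -9*p^5 + 2*p^3 + p^2 - p - 2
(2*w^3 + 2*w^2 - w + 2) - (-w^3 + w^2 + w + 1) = 3*w^3 + w^2 - 2*w + 1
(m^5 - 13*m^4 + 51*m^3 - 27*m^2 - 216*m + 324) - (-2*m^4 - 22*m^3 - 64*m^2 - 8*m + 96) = m^5 - 11*m^4 + 73*m^3 + 37*m^2 - 208*m + 228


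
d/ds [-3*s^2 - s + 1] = -6*s - 1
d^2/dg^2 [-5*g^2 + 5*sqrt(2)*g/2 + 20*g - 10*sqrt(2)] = -10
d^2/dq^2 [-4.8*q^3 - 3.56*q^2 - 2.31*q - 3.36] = -28.8*q - 7.12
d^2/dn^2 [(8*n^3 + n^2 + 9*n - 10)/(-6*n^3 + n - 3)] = 4*(-18*n^6 - 558*n^5 + 1503*n^4 + 32*n^3 + 432*n^2 - 378*n - 13)/(216*n^9 - 108*n^7 + 324*n^6 + 18*n^5 - 108*n^4 + 161*n^3 + 9*n^2 - 27*n + 27)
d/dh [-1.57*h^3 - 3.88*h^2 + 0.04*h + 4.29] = -4.71*h^2 - 7.76*h + 0.04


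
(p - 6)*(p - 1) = p^2 - 7*p + 6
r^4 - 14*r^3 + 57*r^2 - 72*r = r*(r - 8)*(r - 3)^2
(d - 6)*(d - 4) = d^2 - 10*d + 24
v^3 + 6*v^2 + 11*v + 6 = (v + 1)*(v + 2)*(v + 3)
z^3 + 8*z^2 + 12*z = z*(z + 2)*(z + 6)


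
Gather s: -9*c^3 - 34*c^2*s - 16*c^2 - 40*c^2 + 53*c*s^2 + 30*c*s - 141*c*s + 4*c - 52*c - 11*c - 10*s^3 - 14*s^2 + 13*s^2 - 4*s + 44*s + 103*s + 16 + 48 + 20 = -9*c^3 - 56*c^2 - 59*c - 10*s^3 + s^2*(53*c - 1) + s*(-34*c^2 - 111*c + 143) + 84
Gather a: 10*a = 10*a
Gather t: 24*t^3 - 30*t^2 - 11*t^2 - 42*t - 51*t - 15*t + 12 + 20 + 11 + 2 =24*t^3 - 41*t^2 - 108*t + 45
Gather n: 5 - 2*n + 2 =7 - 2*n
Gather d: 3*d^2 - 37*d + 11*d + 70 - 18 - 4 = 3*d^2 - 26*d + 48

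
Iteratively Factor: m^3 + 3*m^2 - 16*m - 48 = (m - 4)*(m^2 + 7*m + 12) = (m - 4)*(m + 4)*(m + 3)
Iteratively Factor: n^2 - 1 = (n - 1)*(n + 1)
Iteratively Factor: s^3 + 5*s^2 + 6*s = (s + 2)*(s^2 + 3*s) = s*(s + 2)*(s + 3)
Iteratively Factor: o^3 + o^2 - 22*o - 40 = (o + 4)*(o^2 - 3*o - 10) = (o - 5)*(o + 4)*(o + 2)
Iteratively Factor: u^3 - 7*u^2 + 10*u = (u - 5)*(u^2 - 2*u) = u*(u - 5)*(u - 2)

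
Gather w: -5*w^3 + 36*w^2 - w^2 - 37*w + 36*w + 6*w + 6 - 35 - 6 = -5*w^3 + 35*w^2 + 5*w - 35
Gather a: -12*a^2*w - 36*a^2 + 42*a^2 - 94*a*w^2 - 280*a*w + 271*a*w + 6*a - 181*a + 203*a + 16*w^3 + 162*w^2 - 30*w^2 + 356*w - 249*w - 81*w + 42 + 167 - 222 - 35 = a^2*(6 - 12*w) + a*(-94*w^2 - 9*w + 28) + 16*w^3 + 132*w^2 + 26*w - 48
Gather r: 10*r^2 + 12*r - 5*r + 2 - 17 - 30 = 10*r^2 + 7*r - 45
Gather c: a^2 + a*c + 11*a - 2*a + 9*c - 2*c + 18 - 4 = a^2 + 9*a + c*(a + 7) + 14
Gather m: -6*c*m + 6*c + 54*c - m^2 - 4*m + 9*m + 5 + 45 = 60*c - m^2 + m*(5 - 6*c) + 50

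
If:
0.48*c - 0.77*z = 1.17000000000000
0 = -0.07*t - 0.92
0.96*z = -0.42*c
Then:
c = 1.43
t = -13.14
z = -0.63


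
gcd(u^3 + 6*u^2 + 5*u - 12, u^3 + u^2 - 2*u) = u - 1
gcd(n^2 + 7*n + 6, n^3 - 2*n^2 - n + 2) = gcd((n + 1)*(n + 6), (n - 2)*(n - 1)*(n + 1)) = n + 1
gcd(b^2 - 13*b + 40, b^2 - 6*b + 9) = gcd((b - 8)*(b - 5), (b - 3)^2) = 1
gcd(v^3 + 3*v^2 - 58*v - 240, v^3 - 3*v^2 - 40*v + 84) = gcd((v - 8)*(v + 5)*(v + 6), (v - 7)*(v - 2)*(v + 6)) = v + 6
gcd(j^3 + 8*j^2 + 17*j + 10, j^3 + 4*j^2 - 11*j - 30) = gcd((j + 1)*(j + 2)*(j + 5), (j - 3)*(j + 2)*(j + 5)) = j^2 + 7*j + 10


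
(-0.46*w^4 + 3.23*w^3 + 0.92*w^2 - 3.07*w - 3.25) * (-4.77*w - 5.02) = 2.1942*w^5 - 13.0979*w^4 - 20.603*w^3 + 10.0255*w^2 + 30.9139*w + 16.315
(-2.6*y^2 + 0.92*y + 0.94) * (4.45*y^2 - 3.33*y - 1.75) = -11.57*y^4 + 12.752*y^3 + 5.6694*y^2 - 4.7402*y - 1.645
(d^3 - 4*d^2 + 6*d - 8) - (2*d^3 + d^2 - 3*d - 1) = -d^3 - 5*d^2 + 9*d - 7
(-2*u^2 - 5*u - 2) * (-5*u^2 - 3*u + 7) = 10*u^4 + 31*u^3 + 11*u^2 - 29*u - 14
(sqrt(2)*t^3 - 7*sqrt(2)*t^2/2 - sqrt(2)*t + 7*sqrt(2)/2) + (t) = sqrt(2)*t^3 - 7*sqrt(2)*t^2/2 - sqrt(2)*t + t + 7*sqrt(2)/2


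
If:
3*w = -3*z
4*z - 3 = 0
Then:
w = -3/4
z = 3/4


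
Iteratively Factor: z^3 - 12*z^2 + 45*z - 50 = (z - 5)*(z^2 - 7*z + 10) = (z - 5)^2*(z - 2)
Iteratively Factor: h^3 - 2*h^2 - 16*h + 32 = (h - 2)*(h^2 - 16) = (h - 2)*(h + 4)*(h - 4)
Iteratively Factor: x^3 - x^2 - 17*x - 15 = (x + 1)*(x^2 - 2*x - 15) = (x - 5)*(x + 1)*(x + 3)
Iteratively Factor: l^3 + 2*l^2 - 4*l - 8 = (l + 2)*(l^2 - 4) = (l - 2)*(l + 2)*(l + 2)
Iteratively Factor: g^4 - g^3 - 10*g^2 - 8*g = (g + 1)*(g^3 - 2*g^2 - 8*g) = g*(g + 1)*(g^2 - 2*g - 8) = g*(g + 1)*(g + 2)*(g - 4)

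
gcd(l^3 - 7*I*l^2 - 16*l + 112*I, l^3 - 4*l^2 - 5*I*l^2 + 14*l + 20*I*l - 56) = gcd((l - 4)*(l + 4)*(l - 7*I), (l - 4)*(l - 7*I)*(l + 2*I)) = l^2 + l*(-4 - 7*I) + 28*I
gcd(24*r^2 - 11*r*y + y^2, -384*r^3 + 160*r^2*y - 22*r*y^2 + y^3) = -8*r + y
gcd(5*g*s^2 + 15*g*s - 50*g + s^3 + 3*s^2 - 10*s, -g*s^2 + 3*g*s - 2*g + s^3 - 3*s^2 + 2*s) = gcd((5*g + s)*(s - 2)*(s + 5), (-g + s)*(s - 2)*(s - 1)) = s - 2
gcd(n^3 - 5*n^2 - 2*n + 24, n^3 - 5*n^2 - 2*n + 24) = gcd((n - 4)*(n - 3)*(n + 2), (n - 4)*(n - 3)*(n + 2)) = n^3 - 5*n^2 - 2*n + 24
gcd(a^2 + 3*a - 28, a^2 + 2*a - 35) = a + 7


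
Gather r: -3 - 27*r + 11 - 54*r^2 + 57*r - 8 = -54*r^2 + 30*r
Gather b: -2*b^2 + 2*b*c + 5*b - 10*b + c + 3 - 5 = -2*b^2 + b*(2*c - 5) + c - 2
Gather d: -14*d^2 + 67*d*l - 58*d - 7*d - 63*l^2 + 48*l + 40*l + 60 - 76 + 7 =-14*d^2 + d*(67*l - 65) - 63*l^2 + 88*l - 9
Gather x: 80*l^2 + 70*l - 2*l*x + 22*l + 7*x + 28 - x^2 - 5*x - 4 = 80*l^2 + 92*l - x^2 + x*(2 - 2*l) + 24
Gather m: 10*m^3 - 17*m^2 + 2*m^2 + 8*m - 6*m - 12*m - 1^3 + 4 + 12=10*m^3 - 15*m^2 - 10*m + 15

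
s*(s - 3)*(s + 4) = s^3 + s^2 - 12*s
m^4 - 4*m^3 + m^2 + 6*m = m*(m - 3)*(m - 2)*(m + 1)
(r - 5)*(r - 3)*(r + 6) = r^3 - 2*r^2 - 33*r + 90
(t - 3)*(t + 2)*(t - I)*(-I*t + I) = -I*t^4 - t^3 + 2*I*t^3 + 2*t^2 + 5*I*t^2 + 5*t - 6*I*t - 6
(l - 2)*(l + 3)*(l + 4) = l^3 + 5*l^2 - 2*l - 24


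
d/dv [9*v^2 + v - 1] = 18*v + 1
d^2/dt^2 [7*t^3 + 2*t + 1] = 42*t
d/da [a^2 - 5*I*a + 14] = 2*a - 5*I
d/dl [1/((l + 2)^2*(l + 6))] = -(3*l + 14)/((l + 2)^3*(l + 6)^2)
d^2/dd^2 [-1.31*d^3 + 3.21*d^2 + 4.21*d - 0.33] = 6.42 - 7.86*d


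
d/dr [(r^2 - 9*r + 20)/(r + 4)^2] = (17*r - 76)/(r^3 + 12*r^2 + 48*r + 64)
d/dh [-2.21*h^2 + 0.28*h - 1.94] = 0.28 - 4.42*h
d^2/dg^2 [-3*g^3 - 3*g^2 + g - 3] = -18*g - 6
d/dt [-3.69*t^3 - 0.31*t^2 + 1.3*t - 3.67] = -11.07*t^2 - 0.62*t + 1.3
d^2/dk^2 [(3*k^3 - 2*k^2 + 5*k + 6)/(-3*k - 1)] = 2*(-27*k^3 - 27*k^2 - 9*k - 37)/(27*k^3 + 27*k^2 + 9*k + 1)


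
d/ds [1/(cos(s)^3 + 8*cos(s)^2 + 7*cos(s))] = (3*sin(s) + 7*sin(s)/cos(s)^2 + 16*tan(s))/((cos(s) + 1)^2*(cos(s) + 7)^2)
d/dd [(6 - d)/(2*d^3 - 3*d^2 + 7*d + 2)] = (-2*d^3 + 3*d^2 - 7*d + (d - 6)*(6*d^2 - 6*d + 7) - 2)/(2*d^3 - 3*d^2 + 7*d + 2)^2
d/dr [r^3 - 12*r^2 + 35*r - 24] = 3*r^2 - 24*r + 35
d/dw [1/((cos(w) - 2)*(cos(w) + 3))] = (sin(w) + sin(2*w))/((cos(w) - 2)^2*(cos(w) + 3)^2)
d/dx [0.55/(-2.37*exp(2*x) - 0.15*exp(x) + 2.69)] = (2.607*exp(x) + 0.0825)*exp(x)/(2.37*exp(2*x) + 0.15*exp(x) - 2.69)^2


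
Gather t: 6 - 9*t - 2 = 4 - 9*t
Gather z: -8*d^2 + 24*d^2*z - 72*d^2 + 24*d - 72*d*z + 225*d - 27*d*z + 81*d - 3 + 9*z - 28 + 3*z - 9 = -80*d^2 + 330*d + z*(24*d^2 - 99*d + 12) - 40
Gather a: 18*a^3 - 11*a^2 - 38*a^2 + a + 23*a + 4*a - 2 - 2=18*a^3 - 49*a^2 + 28*a - 4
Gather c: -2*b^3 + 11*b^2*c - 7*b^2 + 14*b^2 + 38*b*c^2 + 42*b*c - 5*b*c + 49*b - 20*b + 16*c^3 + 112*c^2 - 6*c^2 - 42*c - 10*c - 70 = -2*b^3 + 7*b^2 + 29*b + 16*c^3 + c^2*(38*b + 106) + c*(11*b^2 + 37*b - 52) - 70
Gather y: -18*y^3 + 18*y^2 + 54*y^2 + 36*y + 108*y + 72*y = -18*y^3 + 72*y^2 + 216*y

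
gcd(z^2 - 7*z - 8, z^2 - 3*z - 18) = 1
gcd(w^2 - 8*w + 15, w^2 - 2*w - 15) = w - 5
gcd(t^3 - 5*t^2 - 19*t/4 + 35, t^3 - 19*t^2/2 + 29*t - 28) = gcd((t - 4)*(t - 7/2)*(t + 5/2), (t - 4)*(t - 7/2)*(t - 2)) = t^2 - 15*t/2 + 14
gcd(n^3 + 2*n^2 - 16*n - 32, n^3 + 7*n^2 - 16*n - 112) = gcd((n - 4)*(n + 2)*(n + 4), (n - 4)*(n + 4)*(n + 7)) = n^2 - 16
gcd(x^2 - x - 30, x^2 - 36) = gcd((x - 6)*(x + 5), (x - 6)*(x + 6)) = x - 6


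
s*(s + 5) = s^2 + 5*s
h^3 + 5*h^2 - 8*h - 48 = (h - 3)*(h + 4)^2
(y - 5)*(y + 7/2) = y^2 - 3*y/2 - 35/2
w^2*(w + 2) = w^3 + 2*w^2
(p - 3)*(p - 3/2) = p^2 - 9*p/2 + 9/2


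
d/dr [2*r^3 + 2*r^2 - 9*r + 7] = 6*r^2 + 4*r - 9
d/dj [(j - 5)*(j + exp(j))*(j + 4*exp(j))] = (j - 5)*(j + exp(j))*(4*exp(j) + 1) + (j - 5)*(j + 4*exp(j))*(exp(j) + 1) + (j + exp(j))*(j + 4*exp(j))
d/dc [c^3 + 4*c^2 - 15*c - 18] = 3*c^2 + 8*c - 15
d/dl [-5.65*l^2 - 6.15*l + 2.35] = -11.3*l - 6.15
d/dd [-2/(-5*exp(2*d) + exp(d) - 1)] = (2 - 20*exp(d))*exp(d)/(5*exp(2*d) - exp(d) + 1)^2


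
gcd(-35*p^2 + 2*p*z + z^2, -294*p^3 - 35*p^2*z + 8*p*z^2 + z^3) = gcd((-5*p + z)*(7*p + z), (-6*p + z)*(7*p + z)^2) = 7*p + z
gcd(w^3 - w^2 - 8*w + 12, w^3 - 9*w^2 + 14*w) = w - 2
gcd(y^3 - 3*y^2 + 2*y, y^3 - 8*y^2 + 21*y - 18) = y - 2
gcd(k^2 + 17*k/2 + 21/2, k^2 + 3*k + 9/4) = k + 3/2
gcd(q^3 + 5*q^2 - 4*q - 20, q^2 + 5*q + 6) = q + 2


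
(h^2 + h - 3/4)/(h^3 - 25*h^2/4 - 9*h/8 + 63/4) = 2*(2*h - 1)/(4*h^2 - 31*h + 42)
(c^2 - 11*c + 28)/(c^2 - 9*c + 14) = (c - 4)/(c - 2)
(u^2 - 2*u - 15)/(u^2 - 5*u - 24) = (u - 5)/(u - 8)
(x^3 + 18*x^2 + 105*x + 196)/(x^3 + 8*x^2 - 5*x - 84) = (x + 7)/(x - 3)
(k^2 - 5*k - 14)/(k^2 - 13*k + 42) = (k + 2)/(k - 6)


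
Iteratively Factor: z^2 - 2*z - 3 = (z + 1)*(z - 3)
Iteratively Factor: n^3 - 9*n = (n - 3)*(n^2 + 3*n) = n*(n - 3)*(n + 3)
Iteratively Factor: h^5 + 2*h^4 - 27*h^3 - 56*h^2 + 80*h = (h + 4)*(h^4 - 2*h^3 - 19*h^2 + 20*h) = (h - 1)*(h + 4)*(h^3 - h^2 - 20*h) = (h - 5)*(h - 1)*(h + 4)*(h^2 + 4*h) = h*(h - 5)*(h - 1)*(h + 4)*(h + 4)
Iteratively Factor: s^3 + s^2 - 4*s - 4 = (s + 2)*(s^2 - s - 2) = (s - 2)*(s + 2)*(s + 1)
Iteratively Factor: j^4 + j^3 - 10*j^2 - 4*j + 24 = (j - 2)*(j^3 + 3*j^2 - 4*j - 12) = (j - 2)*(j + 2)*(j^2 + j - 6) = (j - 2)*(j + 2)*(j + 3)*(j - 2)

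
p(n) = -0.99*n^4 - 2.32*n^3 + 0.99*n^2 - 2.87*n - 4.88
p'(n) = -3.96*n^3 - 6.96*n^2 + 1.98*n - 2.87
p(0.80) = -8.14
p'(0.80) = -7.77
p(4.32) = -530.65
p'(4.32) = -443.47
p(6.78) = -2793.86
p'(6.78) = -1543.58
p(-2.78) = 1.46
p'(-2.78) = 22.92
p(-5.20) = -360.83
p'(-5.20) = 355.44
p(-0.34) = -3.71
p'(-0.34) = -4.19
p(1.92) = -36.62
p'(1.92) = -52.75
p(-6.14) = -819.96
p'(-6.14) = 639.23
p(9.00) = -8137.19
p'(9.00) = -3435.65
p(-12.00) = -16347.56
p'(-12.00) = 5814.01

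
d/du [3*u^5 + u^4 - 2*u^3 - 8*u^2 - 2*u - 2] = 15*u^4 + 4*u^3 - 6*u^2 - 16*u - 2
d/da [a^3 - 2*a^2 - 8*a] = 3*a^2 - 4*a - 8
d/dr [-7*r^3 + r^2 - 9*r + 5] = -21*r^2 + 2*r - 9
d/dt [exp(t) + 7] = exp(t)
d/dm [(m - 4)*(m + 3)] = 2*m - 1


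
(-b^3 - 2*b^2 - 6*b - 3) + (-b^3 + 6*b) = -2*b^3 - 2*b^2 - 3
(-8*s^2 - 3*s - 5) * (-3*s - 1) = 24*s^3 + 17*s^2 + 18*s + 5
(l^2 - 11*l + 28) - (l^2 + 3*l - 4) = 32 - 14*l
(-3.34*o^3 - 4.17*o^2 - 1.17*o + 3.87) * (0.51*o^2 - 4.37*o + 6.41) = -1.7034*o^5 + 12.4691*o^4 - 3.7832*o^3 - 19.6431*o^2 - 24.4116*o + 24.8067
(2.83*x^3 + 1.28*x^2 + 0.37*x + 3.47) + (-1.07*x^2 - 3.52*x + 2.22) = 2.83*x^3 + 0.21*x^2 - 3.15*x + 5.69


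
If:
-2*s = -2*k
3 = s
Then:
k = 3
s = 3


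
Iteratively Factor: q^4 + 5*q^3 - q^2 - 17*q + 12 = (q - 1)*(q^3 + 6*q^2 + 5*q - 12) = (q - 1)*(q + 3)*(q^2 + 3*q - 4) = (q - 1)*(q + 3)*(q + 4)*(q - 1)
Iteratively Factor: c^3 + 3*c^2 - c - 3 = (c - 1)*(c^2 + 4*c + 3) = (c - 1)*(c + 1)*(c + 3)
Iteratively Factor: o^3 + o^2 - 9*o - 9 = (o - 3)*(o^2 + 4*o + 3) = (o - 3)*(o + 3)*(o + 1)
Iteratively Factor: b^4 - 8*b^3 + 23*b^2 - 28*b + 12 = (b - 1)*(b^3 - 7*b^2 + 16*b - 12) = (b - 2)*(b - 1)*(b^2 - 5*b + 6) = (b - 2)^2*(b - 1)*(b - 3)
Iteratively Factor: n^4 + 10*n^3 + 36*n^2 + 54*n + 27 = (n + 3)*(n^3 + 7*n^2 + 15*n + 9) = (n + 1)*(n + 3)*(n^2 + 6*n + 9) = (n + 1)*(n + 3)^2*(n + 3)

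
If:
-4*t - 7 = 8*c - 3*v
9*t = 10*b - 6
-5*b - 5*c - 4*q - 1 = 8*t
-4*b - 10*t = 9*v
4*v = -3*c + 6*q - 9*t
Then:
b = 15951/15128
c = -22897/15128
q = -20751/30256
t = 3819/7564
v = -1947/1891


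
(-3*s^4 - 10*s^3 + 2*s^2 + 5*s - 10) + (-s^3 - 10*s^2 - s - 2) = -3*s^4 - 11*s^3 - 8*s^2 + 4*s - 12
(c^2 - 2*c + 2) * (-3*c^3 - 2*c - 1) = -3*c^5 + 6*c^4 - 8*c^3 + 3*c^2 - 2*c - 2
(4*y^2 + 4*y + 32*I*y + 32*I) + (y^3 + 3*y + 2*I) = y^3 + 4*y^2 + 7*y + 32*I*y + 34*I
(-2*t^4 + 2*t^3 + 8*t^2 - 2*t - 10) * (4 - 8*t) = 16*t^5 - 24*t^4 - 56*t^3 + 48*t^2 + 72*t - 40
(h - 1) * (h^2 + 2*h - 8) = h^3 + h^2 - 10*h + 8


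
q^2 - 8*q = q*(q - 8)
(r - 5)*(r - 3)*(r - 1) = r^3 - 9*r^2 + 23*r - 15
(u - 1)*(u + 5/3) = u^2 + 2*u/3 - 5/3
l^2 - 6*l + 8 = (l - 4)*(l - 2)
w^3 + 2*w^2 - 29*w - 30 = (w - 5)*(w + 1)*(w + 6)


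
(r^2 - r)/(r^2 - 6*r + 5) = r/(r - 5)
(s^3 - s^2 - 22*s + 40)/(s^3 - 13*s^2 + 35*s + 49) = (s^3 - s^2 - 22*s + 40)/(s^3 - 13*s^2 + 35*s + 49)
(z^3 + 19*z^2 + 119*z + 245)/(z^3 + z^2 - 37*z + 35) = (z^2 + 12*z + 35)/(z^2 - 6*z + 5)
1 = 1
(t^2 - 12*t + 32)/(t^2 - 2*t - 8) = (t - 8)/(t + 2)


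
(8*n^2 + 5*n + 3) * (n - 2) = 8*n^3 - 11*n^2 - 7*n - 6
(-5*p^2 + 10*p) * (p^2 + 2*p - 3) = -5*p^4 + 35*p^2 - 30*p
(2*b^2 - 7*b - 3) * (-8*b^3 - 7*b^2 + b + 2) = -16*b^5 + 42*b^4 + 75*b^3 + 18*b^2 - 17*b - 6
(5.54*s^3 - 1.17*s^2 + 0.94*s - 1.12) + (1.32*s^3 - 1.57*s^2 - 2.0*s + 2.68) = 6.86*s^3 - 2.74*s^2 - 1.06*s + 1.56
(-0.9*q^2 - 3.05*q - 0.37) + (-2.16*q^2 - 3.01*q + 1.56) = -3.06*q^2 - 6.06*q + 1.19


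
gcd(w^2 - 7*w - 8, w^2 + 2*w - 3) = 1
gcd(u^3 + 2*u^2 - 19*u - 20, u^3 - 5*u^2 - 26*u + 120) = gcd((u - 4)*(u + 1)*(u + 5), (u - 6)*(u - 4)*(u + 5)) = u^2 + u - 20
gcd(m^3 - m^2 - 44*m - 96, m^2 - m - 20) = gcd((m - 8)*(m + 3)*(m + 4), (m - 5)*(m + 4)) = m + 4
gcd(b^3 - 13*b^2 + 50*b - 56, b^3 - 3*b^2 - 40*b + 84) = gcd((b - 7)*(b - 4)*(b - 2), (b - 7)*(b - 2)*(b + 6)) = b^2 - 9*b + 14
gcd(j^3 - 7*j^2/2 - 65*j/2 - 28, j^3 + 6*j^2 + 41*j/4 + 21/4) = j^2 + 9*j/2 + 7/2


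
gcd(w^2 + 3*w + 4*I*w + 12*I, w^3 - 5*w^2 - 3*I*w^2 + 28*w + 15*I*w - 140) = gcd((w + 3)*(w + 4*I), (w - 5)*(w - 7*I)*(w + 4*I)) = w + 4*I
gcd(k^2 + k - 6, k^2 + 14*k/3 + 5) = k + 3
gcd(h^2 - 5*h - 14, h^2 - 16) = 1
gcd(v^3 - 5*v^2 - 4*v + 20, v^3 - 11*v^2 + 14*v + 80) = v^2 - 3*v - 10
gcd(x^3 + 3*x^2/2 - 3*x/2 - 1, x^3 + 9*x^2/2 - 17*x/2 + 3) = x - 1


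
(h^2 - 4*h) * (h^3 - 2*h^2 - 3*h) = h^5 - 6*h^4 + 5*h^3 + 12*h^2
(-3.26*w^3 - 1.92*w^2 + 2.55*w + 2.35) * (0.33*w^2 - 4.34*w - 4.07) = -1.0758*w^5 + 13.5148*w^4 + 22.4425*w^3 - 2.4771*w^2 - 20.5775*w - 9.5645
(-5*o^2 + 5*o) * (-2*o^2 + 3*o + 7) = 10*o^4 - 25*o^3 - 20*o^2 + 35*o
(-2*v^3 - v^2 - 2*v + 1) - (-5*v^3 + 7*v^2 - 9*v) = 3*v^3 - 8*v^2 + 7*v + 1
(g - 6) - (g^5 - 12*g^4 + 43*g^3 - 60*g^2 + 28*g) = -g^5 + 12*g^4 - 43*g^3 + 60*g^2 - 27*g - 6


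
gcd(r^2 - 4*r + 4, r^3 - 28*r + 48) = r - 2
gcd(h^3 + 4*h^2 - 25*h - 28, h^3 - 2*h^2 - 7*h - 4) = h^2 - 3*h - 4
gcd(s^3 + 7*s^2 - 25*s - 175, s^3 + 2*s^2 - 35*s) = s^2 + 2*s - 35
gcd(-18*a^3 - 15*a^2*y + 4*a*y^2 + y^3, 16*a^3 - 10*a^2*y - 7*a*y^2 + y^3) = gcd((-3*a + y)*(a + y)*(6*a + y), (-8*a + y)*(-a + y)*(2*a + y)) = 1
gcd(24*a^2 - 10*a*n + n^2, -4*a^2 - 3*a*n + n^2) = 4*a - n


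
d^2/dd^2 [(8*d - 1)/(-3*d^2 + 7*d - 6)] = 2*(-(6*d - 7)^2*(8*d - 1) + (72*d - 59)*(3*d^2 - 7*d + 6))/(3*d^2 - 7*d + 6)^3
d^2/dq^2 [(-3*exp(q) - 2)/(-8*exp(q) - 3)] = (56*exp(q) - 21)*exp(q)/(512*exp(3*q) + 576*exp(2*q) + 216*exp(q) + 27)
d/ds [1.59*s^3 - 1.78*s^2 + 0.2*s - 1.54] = 4.77*s^2 - 3.56*s + 0.2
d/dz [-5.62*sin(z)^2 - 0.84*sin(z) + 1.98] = -(11.24*sin(z) + 0.84)*cos(z)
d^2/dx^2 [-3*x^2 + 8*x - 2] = -6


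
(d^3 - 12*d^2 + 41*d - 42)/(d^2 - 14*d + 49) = (d^2 - 5*d + 6)/(d - 7)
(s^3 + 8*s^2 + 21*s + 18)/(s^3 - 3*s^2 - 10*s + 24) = (s^2 + 5*s + 6)/(s^2 - 6*s + 8)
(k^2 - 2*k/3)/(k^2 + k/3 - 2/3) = k/(k + 1)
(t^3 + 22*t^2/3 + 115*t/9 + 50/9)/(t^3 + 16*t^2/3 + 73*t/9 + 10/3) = (t + 5)/(t + 3)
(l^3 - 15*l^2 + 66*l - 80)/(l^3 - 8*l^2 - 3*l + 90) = (l^2 - 10*l + 16)/(l^2 - 3*l - 18)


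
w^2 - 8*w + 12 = (w - 6)*(w - 2)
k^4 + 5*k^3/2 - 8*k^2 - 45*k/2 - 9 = (k - 3)*(k + 1/2)*(k + 2)*(k + 3)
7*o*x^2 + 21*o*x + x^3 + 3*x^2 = x*(7*o + x)*(x + 3)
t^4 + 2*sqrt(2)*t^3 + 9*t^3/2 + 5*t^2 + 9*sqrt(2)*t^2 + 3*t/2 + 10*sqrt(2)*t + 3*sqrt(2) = (t + 1/2)*(t + 1)*(t + 3)*(t + 2*sqrt(2))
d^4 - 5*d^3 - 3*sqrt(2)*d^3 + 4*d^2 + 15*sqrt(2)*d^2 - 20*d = d*(d - 5)*(d - 2*sqrt(2))*(d - sqrt(2))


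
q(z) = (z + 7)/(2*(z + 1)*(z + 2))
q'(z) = 1/(2*(z + 1)*(z + 2)) - (z + 7)/(2*(z + 1)*(z + 2)^2) - (z + 7)/(2*(z + 1)^2*(z + 2)) = (-z^2 - 14*z - 19)/(2*(z^4 + 6*z^3 + 13*z^2 + 12*z + 4))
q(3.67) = 0.20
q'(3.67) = -0.06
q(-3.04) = 0.93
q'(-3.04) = 1.59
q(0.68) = 0.85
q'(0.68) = -0.71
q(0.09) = 1.56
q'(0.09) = -1.95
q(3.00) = 0.25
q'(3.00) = -0.09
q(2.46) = 0.31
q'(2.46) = -0.12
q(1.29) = 0.55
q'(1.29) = -0.34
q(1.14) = 0.61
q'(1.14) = -0.40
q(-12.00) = -0.02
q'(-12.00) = 0.00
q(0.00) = 1.75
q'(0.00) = -2.38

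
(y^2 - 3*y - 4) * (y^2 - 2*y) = y^4 - 5*y^3 + 2*y^2 + 8*y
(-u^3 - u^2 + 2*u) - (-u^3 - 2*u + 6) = -u^2 + 4*u - 6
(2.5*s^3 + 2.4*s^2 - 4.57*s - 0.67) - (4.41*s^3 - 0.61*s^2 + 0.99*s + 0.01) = -1.91*s^3 + 3.01*s^2 - 5.56*s - 0.68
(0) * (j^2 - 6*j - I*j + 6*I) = 0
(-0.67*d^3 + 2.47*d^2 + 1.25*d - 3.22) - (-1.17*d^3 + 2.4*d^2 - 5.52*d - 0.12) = 0.5*d^3 + 0.0700000000000003*d^2 + 6.77*d - 3.1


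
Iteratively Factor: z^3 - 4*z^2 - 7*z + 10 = (z - 5)*(z^2 + z - 2) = (z - 5)*(z - 1)*(z + 2)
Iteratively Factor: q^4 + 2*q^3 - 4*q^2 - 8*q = (q + 2)*(q^3 - 4*q) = q*(q + 2)*(q^2 - 4) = q*(q + 2)^2*(q - 2)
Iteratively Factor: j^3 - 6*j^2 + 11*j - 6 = (j - 2)*(j^2 - 4*j + 3) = (j - 3)*(j - 2)*(j - 1)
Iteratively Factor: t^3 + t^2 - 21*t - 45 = (t - 5)*(t^2 + 6*t + 9) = (t - 5)*(t + 3)*(t + 3)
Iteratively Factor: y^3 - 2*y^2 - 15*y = (y + 3)*(y^2 - 5*y) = (y - 5)*(y + 3)*(y)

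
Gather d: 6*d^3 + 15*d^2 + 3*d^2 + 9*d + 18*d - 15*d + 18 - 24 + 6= 6*d^3 + 18*d^2 + 12*d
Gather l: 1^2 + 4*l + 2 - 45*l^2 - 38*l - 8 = -45*l^2 - 34*l - 5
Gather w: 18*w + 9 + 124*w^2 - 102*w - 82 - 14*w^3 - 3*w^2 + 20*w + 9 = -14*w^3 + 121*w^2 - 64*w - 64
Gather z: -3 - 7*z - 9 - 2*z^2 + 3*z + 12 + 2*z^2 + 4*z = 0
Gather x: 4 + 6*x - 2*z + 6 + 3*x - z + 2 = 9*x - 3*z + 12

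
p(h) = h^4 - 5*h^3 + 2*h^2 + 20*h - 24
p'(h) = 4*h^3 - 15*h^2 + 4*h + 20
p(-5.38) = 1542.67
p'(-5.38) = -1058.57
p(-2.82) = 110.87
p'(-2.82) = -200.27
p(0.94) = -6.80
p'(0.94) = 13.83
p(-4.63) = 882.08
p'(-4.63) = -717.08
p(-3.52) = 301.97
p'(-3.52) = -354.39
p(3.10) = 0.62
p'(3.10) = 7.41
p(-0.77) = -35.58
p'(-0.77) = 6.20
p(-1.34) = -31.95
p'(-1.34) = -21.92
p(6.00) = 384.00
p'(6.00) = 368.00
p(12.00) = 12600.00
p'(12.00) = 4820.00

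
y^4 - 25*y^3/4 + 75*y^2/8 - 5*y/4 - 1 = (y - 4)*(y - 2)*(y - 1/2)*(y + 1/4)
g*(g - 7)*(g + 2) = g^3 - 5*g^2 - 14*g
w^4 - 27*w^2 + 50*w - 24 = (w - 4)*(w - 1)^2*(w + 6)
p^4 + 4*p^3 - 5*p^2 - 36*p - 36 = (p - 3)*(p + 2)^2*(p + 3)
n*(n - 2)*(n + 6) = n^3 + 4*n^2 - 12*n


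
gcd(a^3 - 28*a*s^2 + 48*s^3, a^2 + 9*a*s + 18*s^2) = a + 6*s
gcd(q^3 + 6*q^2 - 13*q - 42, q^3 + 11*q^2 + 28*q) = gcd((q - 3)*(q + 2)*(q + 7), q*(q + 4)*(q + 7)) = q + 7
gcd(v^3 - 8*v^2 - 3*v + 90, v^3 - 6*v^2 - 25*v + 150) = v^2 - 11*v + 30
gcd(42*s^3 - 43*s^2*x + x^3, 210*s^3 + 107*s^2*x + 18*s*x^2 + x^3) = 7*s + x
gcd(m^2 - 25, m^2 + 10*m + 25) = m + 5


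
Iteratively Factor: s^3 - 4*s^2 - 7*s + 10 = (s - 1)*(s^2 - 3*s - 10) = (s - 5)*(s - 1)*(s + 2)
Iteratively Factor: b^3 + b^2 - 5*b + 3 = (b + 3)*(b^2 - 2*b + 1) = (b - 1)*(b + 3)*(b - 1)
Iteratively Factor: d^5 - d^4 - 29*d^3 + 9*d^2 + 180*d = (d + 3)*(d^4 - 4*d^3 - 17*d^2 + 60*d) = (d - 5)*(d + 3)*(d^3 + d^2 - 12*d) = d*(d - 5)*(d + 3)*(d^2 + d - 12) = d*(d - 5)*(d - 3)*(d + 3)*(d + 4)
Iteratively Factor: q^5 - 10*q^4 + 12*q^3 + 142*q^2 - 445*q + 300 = (q - 5)*(q^4 - 5*q^3 - 13*q^2 + 77*q - 60) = (q - 5)^2*(q^3 - 13*q + 12) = (q - 5)^2*(q - 1)*(q^2 + q - 12) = (q - 5)^2*(q - 1)*(q + 4)*(q - 3)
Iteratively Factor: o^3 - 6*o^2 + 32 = (o - 4)*(o^2 - 2*o - 8) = (o - 4)^2*(o + 2)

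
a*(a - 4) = a^2 - 4*a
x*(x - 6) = x^2 - 6*x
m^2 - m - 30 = (m - 6)*(m + 5)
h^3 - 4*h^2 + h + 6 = (h - 3)*(h - 2)*(h + 1)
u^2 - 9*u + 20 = (u - 5)*(u - 4)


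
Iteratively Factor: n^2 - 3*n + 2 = (n - 1)*(n - 2)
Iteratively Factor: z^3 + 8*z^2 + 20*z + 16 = (z + 2)*(z^2 + 6*z + 8) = (z + 2)*(z + 4)*(z + 2)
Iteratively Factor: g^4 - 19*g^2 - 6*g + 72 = (g + 3)*(g^3 - 3*g^2 - 10*g + 24) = (g + 3)^2*(g^2 - 6*g + 8) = (g - 4)*(g + 3)^2*(g - 2)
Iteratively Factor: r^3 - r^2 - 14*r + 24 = (r - 3)*(r^2 + 2*r - 8) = (r - 3)*(r + 4)*(r - 2)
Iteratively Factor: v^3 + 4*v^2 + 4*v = (v)*(v^2 + 4*v + 4) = v*(v + 2)*(v + 2)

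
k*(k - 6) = k^2 - 6*k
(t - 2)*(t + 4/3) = t^2 - 2*t/3 - 8/3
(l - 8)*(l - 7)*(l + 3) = l^3 - 12*l^2 + 11*l + 168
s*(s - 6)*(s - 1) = s^3 - 7*s^2 + 6*s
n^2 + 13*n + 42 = (n + 6)*(n + 7)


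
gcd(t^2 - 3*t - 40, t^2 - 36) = 1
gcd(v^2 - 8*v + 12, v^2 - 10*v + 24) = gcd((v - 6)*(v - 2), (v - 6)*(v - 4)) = v - 6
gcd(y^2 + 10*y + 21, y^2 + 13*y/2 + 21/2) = y + 3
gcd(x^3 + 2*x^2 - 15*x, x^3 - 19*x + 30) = x^2 + 2*x - 15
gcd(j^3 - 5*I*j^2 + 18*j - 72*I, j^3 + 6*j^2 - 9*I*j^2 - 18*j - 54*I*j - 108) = j^2 - 9*I*j - 18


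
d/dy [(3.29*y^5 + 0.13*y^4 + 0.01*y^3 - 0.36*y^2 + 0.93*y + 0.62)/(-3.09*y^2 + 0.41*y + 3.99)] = (-30.4983*y^6 + 4.5922*y^5 + 65.7645*y^4 + 2.083*y^3 + 2.8458*y^2 + 0.9588*y + 3.4565)/(9.5481*y^4 - 2.5338*y^3 - 24.4901*y^2 + 3.2718*y + 15.9201)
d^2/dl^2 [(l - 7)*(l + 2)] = 2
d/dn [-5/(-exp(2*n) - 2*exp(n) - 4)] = -10*(exp(n) + 1)*exp(n)/(exp(2*n) + 2*exp(n) + 4)^2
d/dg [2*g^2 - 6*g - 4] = 4*g - 6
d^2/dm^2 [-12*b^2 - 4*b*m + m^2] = 2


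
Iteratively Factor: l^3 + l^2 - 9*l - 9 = (l - 3)*(l^2 + 4*l + 3) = (l - 3)*(l + 1)*(l + 3)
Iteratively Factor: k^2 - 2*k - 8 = (k + 2)*(k - 4)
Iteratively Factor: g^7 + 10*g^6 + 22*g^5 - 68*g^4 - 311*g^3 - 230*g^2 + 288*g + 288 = (g - 1)*(g^6 + 11*g^5 + 33*g^4 - 35*g^3 - 346*g^2 - 576*g - 288) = (g - 1)*(g + 2)*(g^5 + 9*g^4 + 15*g^3 - 65*g^2 - 216*g - 144) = (g - 1)*(g + 2)*(g + 4)*(g^4 + 5*g^3 - 5*g^2 - 45*g - 36) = (g - 1)*(g + 2)*(g + 3)*(g + 4)*(g^3 + 2*g^2 - 11*g - 12) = (g - 1)*(g + 2)*(g + 3)*(g + 4)^2*(g^2 - 2*g - 3) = (g - 3)*(g - 1)*(g + 2)*(g + 3)*(g + 4)^2*(g + 1)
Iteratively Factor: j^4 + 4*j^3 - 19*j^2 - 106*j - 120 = (j + 3)*(j^3 + j^2 - 22*j - 40) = (j + 3)*(j + 4)*(j^2 - 3*j - 10) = (j - 5)*(j + 3)*(j + 4)*(j + 2)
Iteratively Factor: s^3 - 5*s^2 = (s - 5)*(s^2) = s*(s - 5)*(s)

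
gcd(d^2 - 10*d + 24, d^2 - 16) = d - 4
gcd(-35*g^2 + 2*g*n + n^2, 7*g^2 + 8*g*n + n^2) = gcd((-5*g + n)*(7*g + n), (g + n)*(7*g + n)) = 7*g + n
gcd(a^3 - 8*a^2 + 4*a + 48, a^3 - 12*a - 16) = a^2 - 2*a - 8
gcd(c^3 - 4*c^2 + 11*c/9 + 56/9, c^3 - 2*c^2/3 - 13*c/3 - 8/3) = c^2 - 5*c/3 - 8/3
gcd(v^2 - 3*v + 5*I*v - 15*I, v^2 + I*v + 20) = v + 5*I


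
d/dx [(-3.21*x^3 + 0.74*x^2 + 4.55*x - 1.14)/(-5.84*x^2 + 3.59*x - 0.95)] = (18.7464*x^4 - 23.0478*x^3 + 38.3771*x^2 - 14.7212*x - 0.229900000000001)/(34.1056*x^4 - 41.9312*x^3 + 23.9841*x^2 - 6.821*x + 0.9025)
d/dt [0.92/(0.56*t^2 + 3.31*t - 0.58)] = (-1.0304*t - 3.0452)/(0.56*t^2 + 3.31*t - 0.58)^2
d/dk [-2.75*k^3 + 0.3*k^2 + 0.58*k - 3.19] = -8.25*k^2 + 0.6*k + 0.58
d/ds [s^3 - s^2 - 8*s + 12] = 3*s^2 - 2*s - 8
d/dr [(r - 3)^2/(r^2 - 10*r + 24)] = 2*(-2*r^2 + 15*r - 27)/(r^4 - 20*r^3 + 148*r^2 - 480*r + 576)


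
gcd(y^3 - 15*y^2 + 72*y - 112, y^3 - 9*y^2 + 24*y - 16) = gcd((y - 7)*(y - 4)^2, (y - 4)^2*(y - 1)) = y^2 - 8*y + 16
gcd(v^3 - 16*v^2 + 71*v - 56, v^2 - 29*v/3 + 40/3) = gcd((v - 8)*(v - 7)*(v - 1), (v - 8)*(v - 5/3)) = v - 8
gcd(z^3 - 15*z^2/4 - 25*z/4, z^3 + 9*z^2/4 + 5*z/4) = z^2 + 5*z/4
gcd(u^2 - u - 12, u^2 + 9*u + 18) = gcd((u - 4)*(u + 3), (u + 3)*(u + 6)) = u + 3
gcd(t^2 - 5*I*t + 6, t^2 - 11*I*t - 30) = t - 6*I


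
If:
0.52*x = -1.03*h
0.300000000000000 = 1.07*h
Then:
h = 0.28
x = -0.56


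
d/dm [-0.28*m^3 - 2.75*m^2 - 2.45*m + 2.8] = -0.84*m^2 - 5.5*m - 2.45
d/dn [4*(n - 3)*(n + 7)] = 8*n + 16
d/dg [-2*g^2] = -4*g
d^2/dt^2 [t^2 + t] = 2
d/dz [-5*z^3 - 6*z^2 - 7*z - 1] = -15*z^2 - 12*z - 7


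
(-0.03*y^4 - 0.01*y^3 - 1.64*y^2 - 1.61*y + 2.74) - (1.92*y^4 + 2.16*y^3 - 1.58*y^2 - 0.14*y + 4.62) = -1.95*y^4 - 2.17*y^3 - 0.0599999999999998*y^2 - 1.47*y - 1.88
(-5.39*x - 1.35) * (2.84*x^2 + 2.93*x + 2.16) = -15.3076*x^3 - 19.6267*x^2 - 15.5979*x - 2.916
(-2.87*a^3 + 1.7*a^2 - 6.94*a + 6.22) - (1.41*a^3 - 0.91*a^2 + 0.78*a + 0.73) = -4.28*a^3 + 2.61*a^2 - 7.72*a + 5.49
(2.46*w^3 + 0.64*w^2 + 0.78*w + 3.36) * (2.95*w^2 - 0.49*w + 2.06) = 7.257*w^5 + 0.6826*w^4 + 7.055*w^3 + 10.8482*w^2 - 0.0395999999999999*w + 6.9216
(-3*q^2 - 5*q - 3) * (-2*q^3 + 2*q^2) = 6*q^5 + 4*q^4 - 4*q^3 - 6*q^2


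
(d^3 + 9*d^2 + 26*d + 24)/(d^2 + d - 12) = (d^2 + 5*d + 6)/(d - 3)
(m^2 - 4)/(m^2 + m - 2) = (m - 2)/(m - 1)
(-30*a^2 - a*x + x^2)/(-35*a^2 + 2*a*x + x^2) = (-30*a^2 - a*x + x^2)/(-35*a^2 + 2*a*x + x^2)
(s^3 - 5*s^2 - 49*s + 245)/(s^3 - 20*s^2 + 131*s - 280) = (s + 7)/(s - 8)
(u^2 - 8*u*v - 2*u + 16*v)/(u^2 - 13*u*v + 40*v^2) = (u - 2)/(u - 5*v)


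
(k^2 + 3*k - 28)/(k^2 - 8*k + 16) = (k + 7)/(k - 4)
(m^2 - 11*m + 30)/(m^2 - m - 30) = (m - 5)/(m + 5)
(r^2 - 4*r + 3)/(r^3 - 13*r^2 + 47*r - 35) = (r - 3)/(r^2 - 12*r + 35)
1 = 1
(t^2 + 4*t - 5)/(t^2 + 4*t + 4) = (t^2 + 4*t - 5)/(t^2 + 4*t + 4)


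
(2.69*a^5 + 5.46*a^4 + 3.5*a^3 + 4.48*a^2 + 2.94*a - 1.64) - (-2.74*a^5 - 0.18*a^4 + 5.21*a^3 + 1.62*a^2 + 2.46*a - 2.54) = 5.43*a^5 + 5.64*a^4 - 1.71*a^3 + 2.86*a^2 + 0.48*a + 0.9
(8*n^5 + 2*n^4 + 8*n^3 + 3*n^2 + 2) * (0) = 0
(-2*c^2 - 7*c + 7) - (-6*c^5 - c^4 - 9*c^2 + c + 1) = 6*c^5 + c^4 + 7*c^2 - 8*c + 6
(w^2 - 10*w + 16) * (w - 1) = w^3 - 11*w^2 + 26*w - 16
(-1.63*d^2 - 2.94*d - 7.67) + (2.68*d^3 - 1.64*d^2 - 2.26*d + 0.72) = 2.68*d^3 - 3.27*d^2 - 5.2*d - 6.95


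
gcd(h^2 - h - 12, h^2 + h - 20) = h - 4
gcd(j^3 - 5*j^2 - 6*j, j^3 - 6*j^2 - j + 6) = j^2 - 5*j - 6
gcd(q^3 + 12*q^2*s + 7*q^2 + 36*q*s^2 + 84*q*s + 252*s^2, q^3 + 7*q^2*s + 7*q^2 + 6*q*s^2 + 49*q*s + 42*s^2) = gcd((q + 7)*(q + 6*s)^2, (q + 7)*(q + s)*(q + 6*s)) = q^2 + 6*q*s + 7*q + 42*s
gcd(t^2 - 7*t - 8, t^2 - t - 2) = t + 1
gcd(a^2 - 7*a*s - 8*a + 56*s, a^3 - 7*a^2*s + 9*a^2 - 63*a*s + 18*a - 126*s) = -a + 7*s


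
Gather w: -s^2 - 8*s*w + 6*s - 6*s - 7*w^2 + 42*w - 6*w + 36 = -s^2 - 7*w^2 + w*(36 - 8*s) + 36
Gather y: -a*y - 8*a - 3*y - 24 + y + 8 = -8*a + y*(-a - 2) - 16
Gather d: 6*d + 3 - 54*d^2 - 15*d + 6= -54*d^2 - 9*d + 9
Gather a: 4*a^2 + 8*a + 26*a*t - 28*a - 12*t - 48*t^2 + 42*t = 4*a^2 + a*(26*t - 20) - 48*t^2 + 30*t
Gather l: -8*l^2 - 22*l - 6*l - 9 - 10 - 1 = -8*l^2 - 28*l - 20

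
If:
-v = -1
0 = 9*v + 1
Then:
No Solution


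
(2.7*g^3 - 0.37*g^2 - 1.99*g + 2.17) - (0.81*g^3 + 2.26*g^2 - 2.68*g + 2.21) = 1.89*g^3 - 2.63*g^2 + 0.69*g - 0.04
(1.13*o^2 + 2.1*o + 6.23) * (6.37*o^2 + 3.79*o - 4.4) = 7.1981*o^4 + 17.6597*o^3 + 42.6721*o^2 + 14.3717*o - 27.412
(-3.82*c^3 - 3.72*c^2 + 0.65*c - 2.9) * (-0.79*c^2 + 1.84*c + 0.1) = 3.0178*c^5 - 4.09*c^4 - 7.7403*c^3 + 3.115*c^2 - 5.271*c - 0.29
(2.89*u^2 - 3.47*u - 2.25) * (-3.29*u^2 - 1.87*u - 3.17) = -9.5081*u^4 + 6.012*u^3 + 4.7301*u^2 + 15.2074*u + 7.1325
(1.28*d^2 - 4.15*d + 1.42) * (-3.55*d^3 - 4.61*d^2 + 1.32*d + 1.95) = -4.544*d^5 + 8.8317*d^4 + 15.7801*d^3 - 9.5282*d^2 - 6.2181*d + 2.769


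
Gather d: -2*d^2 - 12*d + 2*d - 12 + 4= -2*d^2 - 10*d - 8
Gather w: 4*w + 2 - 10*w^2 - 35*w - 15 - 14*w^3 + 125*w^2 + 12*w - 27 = -14*w^3 + 115*w^2 - 19*w - 40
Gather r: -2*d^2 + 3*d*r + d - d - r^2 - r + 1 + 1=-2*d^2 - r^2 + r*(3*d - 1) + 2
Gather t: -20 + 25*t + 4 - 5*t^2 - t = -5*t^2 + 24*t - 16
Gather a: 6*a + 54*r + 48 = 6*a + 54*r + 48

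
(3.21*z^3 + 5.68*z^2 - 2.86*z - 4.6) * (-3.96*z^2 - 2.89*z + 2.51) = -12.7116*z^5 - 31.7697*z^4 + 2.9675*z^3 + 40.7382*z^2 + 6.1154*z - 11.546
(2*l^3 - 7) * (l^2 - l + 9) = 2*l^5 - 2*l^4 + 18*l^3 - 7*l^2 + 7*l - 63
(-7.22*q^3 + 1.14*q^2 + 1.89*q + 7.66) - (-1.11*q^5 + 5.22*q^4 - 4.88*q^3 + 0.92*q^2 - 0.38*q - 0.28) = 1.11*q^5 - 5.22*q^4 - 2.34*q^3 + 0.22*q^2 + 2.27*q + 7.94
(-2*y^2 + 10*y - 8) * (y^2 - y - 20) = -2*y^4 + 12*y^3 + 22*y^2 - 192*y + 160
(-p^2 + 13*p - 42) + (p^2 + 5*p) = 18*p - 42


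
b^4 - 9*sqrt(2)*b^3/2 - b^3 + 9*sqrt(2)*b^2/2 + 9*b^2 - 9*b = b*(b - 1)*(b - 3*sqrt(2))*(b - 3*sqrt(2)/2)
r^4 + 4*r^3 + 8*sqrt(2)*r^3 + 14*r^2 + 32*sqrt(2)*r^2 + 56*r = r*(r + 4)*(r + sqrt(2))*(r + 7*sqrt(2))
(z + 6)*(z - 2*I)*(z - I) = z^3 + 6*z^2 - 3*I*z^2 - 2*z - 18*I*z - 12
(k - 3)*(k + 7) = k^2 + 4*k - 21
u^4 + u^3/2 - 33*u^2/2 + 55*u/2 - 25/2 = (u - 5/2)*(u - 1)^2*(u + 5)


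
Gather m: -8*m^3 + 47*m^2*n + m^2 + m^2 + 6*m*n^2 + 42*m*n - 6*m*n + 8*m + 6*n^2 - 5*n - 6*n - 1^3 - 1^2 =-8*m^3 + m^2*(47*n + 2) + m*(6*n^2 + 36*n + 8) + 6*n^2 - 11*n - 2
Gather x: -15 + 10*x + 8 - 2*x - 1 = 8*x - 8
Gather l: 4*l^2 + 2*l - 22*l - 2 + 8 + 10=4*l^2 - 20*l + 16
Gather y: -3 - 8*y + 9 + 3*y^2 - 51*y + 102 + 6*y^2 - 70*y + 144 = 9*y^2 - 129*y + 252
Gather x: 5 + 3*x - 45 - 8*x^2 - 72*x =-8*x^2 - 69*x - 40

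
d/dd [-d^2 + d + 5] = 1 - 2*d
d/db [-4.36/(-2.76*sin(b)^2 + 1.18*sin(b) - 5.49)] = (5.1448 - 24.0672*sin(b))*cos(b)/(2.76*sin(b)^2 - 1.18*sin(b) + 5.49)^2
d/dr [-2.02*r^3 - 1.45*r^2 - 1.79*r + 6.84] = -6.06*r^2 - 2.9*r - 1.79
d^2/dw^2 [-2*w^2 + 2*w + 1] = -4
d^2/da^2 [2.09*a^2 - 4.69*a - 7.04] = 4.18000000000000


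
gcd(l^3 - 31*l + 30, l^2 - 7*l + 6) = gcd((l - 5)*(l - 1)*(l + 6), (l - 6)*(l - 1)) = l - 1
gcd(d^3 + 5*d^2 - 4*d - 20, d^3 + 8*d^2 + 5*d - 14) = d + 2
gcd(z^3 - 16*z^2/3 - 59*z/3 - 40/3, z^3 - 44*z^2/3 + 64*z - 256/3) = z - 8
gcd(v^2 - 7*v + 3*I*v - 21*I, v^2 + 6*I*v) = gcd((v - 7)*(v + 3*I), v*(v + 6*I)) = 1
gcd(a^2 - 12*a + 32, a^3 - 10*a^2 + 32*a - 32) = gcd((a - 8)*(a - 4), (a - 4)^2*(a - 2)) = a - 4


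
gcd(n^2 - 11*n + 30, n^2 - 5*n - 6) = n - 6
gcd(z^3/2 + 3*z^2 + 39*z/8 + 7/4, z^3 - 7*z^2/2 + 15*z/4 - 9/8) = 1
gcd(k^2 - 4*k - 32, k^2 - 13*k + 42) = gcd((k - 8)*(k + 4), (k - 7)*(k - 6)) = 1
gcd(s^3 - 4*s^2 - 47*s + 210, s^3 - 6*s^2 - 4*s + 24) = s - 6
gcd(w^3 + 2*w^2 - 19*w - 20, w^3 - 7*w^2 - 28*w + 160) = w^2 + w - 20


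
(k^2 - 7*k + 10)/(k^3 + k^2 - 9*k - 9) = (k^2 - 7*k + 10)/(k^3 + k^2 - 9*k - 9)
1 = 1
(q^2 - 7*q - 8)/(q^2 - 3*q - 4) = (q - 8)/(q - 4)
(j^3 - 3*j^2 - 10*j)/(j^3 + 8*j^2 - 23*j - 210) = j*(j + 2)/(j^2 + 13*j + 42)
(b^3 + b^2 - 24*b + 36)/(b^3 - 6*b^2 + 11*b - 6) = (b + 6)/(b - 1)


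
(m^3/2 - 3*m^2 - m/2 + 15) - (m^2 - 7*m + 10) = m^3/2 - 4*m^2 + 13*m/2 + 5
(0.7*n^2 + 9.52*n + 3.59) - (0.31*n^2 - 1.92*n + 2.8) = 0.39*n^2 + 11.44*n + 0.79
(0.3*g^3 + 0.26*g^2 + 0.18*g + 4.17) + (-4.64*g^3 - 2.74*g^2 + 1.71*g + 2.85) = -4.34*g^3 - 2.48*g^2 + 1.89*g + 7.02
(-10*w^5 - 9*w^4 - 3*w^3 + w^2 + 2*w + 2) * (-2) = 20*w^5 + 18*w^4 + 6*w^3 - 2*w^2 - 4*w - 4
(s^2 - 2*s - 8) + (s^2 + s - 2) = 2*s^2 - s - 10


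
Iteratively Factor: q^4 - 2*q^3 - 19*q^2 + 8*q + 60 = (q + 2)*(q^3 - 4*q^2 - 11*q + 30) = (q - 5)*(q + 2)*(q^2 + q - 6) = (q - 5)*(q - 2)*(q + 2)*(q + 3)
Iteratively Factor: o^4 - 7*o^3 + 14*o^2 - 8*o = (o)*(o^3 - 7*o^2 + 14*o - 8) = o*(o - 2)*(o^2 - 5*o + 4) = o*(o - 4)*(o - 2)*(o - 1)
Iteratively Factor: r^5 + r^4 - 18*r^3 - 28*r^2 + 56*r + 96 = (r - 4)*(r^4 + 5*r^3 + 2*r^2 - 20*r - 24) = (r - 4)*(r - 2)*(r^3 + 7*r^2 + 16*r + 12) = (r - 4)*(r - 2)*(r + 2)*(r^2 + 5*r + 6) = (r - 4)*(r - 2)*(r + 2)^2*(r + 3)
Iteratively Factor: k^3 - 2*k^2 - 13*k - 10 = (k + 2)*(k^2 - 4*k - 5) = (k + 1)*(k + 2)*(k - 5)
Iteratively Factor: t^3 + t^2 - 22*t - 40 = (t - 5)*(t^2 + 6*t + 8) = (t - 5)*(t + 4)*(t + 2)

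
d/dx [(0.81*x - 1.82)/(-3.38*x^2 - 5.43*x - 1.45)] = (2.7378*x^2 - 12.3032*x - 11.0571)/(11.4244*x^4 + 36.7068*x^3 + 39.2869*x^2 + 15.747*x + 2.1025)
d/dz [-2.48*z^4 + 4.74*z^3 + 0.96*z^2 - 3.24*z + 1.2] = -9.92*z^3 + 14.22*z^2 + 1.92*z - 3.24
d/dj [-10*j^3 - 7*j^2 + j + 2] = -30*j^2 - 14*j + 1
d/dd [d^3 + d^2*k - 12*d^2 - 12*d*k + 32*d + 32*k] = 3*d^2 + 2*d*k - 24*d - 12*k + 32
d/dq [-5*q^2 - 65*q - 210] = -10*q - 65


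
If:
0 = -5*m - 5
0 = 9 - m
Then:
No Solution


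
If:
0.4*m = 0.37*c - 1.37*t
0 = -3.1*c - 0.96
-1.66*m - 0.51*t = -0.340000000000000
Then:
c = -0.31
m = 0.25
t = -0.16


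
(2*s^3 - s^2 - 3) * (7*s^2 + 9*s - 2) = 14*s^5 + 11*s^4 - 13*s^3 - 19*s^2 - 27*s + 6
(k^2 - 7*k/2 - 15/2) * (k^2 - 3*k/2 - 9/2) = k^4 - 5*k^3 - 27*k^2/4 + 27*k + 135/4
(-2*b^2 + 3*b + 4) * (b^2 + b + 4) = -2*b^4 + b^3 - b^2 + 16*b + 16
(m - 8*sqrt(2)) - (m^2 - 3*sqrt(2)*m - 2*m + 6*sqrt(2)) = -m^2 + 3*m + 3*sqrt(2)*m - 14*sqrt(2)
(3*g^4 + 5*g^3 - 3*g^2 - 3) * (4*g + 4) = 12*g^5 + 32*g^4 + 8*g^3 - 12*g^2 - 12*g - 12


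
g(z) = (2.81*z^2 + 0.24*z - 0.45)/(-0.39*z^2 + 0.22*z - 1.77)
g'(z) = (0.78*z - 0.22)*(2.81*z^2 + 0.24*z - 0.45)/(-0.39*z^2 + 0.22*z - 1.77)^2 + (5.62*z + 0.24)/(-0.39*z^2 + 0.22*z - 1.77)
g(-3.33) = -4.38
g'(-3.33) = 0.90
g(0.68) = -0.56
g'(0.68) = -2.16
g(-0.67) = -0.31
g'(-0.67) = 1.57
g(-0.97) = -0.83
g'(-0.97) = 1.87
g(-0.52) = -0.09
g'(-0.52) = 1.32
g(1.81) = -3.47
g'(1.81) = -2.37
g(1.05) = -1.47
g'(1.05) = -2.67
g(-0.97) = -0.83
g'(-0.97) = 1.87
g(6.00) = -7.05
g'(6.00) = -0.17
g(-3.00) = -4.06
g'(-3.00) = 1.05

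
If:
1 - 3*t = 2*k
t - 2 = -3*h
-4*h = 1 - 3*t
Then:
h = 5/13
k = -10/13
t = 11/13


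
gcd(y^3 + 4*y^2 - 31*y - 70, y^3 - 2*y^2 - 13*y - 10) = y^2 - 3*y - 10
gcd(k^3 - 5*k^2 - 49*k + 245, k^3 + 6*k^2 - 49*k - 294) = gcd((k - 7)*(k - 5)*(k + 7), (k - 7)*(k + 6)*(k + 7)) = k^2 - 49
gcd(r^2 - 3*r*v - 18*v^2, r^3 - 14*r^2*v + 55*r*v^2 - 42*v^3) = r - 6*v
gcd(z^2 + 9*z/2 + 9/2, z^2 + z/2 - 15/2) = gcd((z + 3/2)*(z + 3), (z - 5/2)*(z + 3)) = z + 3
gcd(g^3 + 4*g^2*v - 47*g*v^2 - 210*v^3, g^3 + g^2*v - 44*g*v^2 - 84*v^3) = -g^2 + g*v + 42*v^2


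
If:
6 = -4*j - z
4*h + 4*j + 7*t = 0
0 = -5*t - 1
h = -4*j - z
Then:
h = 6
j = -113/20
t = -1/5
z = 83/5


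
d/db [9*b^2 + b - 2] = 18*b + 1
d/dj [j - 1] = 1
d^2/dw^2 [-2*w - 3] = 0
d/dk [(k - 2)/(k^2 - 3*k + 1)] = (k^2 - 3*k - (k - 2)*(2*k - 3) + 1)/(k^2 - 3*k + 1)^2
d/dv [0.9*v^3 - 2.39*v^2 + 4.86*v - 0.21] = 2.7*v^2 - 4.78*v + 4.86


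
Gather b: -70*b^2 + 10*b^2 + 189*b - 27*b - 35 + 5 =-60*b^2 + 162*b - 30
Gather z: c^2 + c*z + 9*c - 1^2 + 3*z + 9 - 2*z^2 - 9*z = c^2 + 9*c - 2*z^2 + z*(c - 6) + 8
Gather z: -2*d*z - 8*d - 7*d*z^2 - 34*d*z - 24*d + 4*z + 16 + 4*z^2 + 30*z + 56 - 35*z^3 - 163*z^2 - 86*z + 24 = -32*d - 35*z^3 + z^2*(-7*d - 159) + z*(-36*d - 52) + 96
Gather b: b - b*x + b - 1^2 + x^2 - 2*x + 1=b*(2 - x) + x^2 - 2*x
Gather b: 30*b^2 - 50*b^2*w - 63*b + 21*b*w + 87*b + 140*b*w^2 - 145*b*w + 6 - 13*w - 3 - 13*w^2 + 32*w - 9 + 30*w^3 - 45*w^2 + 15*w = b^2*(30 - 50*w) + b*(140*w^2 - 124*w + 24) + 30*w^3 - 58*w^2 + 34*w - 6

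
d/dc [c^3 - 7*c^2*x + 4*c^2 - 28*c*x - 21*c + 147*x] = 3*c^2 - 14*c*x + 8*c - 28*x - 21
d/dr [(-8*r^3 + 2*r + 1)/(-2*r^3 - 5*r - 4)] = (88*r^3 + 102*r^2 - 3)/(4*r^6 + 20*r^4 + 16*r^3 + 25*r^2 + 40*r + 16)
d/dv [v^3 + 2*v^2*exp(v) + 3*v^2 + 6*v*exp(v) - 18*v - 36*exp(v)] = 2*v^2*exp(v) + 3*v^2 + 10*v*exp(v) + 6*v - 30*exp(v) - 18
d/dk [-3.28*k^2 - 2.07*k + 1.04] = -6.56*k - 2.07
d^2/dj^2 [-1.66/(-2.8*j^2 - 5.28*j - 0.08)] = (-26.0288*j^2 - 49.08288*j + 1.66*(5.6*j + 5.28)*(11.2*j + 10.56) - 0.74368)/(2.8*j^2 + 5.28*j + 0.08)^3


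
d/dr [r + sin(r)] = cos(r) + 1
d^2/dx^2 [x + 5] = 0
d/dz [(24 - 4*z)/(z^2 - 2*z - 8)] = 4*(-z^2 + 2*z + 2*(z - 6)*(z - 1) + 8)/(-z^2 + 2*z + 8)^2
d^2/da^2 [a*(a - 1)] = 2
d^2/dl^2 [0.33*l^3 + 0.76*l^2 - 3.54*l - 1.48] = 1.98*l + 1.52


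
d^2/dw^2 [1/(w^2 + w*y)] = 2*(-w*(w + y) + (2*w + y)^2)/(w^3*(w + y)^3)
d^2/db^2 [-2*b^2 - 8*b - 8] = -4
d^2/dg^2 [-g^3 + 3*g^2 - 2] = 6 - 6*g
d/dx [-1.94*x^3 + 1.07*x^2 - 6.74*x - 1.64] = -5.82*x^2 + 2.14*x - 6.74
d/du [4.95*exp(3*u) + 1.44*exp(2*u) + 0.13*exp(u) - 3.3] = (14.85*exp(2*u) + 2.88*exp(u) + 0.13)*exp(u)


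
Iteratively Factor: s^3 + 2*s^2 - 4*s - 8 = (s + 2)*(s^2 - 4) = (s - 2)*(s + 2)*(s + 2)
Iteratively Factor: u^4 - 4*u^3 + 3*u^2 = (u)*(u^3 - 4*u^2 + 3*u) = u^2*(u^2 - 4*u + 3) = u^2*(u - 1)*(u - 3)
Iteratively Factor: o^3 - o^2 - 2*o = (o - 2)*(o^2 + o) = (o - 2)*(o + 1)*(o)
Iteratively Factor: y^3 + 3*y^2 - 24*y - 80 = (y + 4)*(y^2 - y - 20) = (y - 5)*(y + 4)*(y + 4)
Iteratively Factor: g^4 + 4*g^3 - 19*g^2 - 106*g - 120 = (g + 4)*(g^3 - 19*g - 30) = (g + 3)*(g + 4)*(g^2 - 3*g - 10) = (g - 5)*(g + 3)*(g + 4)*(g + 2)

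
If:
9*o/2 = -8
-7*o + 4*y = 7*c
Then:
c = 4*y/7 + 16/9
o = -16/9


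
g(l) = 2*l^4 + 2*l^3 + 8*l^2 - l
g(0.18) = 0.09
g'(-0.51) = -8.66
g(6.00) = 3306.00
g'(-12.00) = -13153.00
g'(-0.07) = -2.09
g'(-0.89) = -16.13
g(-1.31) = 16.43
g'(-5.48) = -1225.03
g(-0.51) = 2.46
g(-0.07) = 0.11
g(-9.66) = 16368.93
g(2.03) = 81.63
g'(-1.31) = -29.65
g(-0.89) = 7.07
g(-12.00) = 39180.00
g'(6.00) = 2039.00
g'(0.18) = 2.12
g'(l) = 8*l^3 + 6*l^2 + 16*l - 1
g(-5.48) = 1720.24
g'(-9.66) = -6807.10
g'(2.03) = 123.13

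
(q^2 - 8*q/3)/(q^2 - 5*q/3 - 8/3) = q/(q + 1)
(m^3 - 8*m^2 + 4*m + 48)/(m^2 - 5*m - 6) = (m^2 - 2*m - 8)/(m + 1)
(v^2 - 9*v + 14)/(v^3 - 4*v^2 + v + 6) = (v - 7)/(v^2 - 2*v - 3)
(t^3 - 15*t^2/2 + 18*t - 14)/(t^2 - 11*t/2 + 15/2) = (2*t^3 - 15*t^2 + 36*t - 28)/(2*t^2 - 11*t + 15)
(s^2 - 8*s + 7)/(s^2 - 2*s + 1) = (s - 7)/(s - 1)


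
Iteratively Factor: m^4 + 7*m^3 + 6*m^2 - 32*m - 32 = (m + 1)*(m^3 + 6*m^2 - 32) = (m + 1)*(m + 4)*(m^2 + 2*m - 8) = (m + 1)*(m + 4)^2*(m - 2)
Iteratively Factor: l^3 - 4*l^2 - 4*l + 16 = (l - 4)*(l^2 - 4) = (l - 4)*(l - 2)*(l + 2)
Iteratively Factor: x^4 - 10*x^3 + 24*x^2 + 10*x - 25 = (x - 5)*(x^3 - 5*x^2 - x + 5) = (x - 5)*(x + 1)*(x^2 - 6*x + 5) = (x - 5)^2*(x + 1)*(x - 1)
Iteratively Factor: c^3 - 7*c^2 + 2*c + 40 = (c + 2)*(c^2 - 9*c + 20) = (c - 4)*(c + 2)*(c - 5)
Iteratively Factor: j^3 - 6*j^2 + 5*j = (j)*(j^2 - 6*j + 5) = j*(j - 1)*(j - 5)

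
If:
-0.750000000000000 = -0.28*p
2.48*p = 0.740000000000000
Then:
No Solution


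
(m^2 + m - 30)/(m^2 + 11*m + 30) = (m - 5)/(m + 5)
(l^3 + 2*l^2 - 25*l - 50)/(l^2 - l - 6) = (l^2 - 25)/(l - 3)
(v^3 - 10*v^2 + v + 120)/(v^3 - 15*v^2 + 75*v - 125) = (v^2 - 5*v - 24)/(v^2 - 10*v + 25)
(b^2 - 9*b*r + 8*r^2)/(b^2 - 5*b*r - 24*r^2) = (b - r)/(b + 3*r)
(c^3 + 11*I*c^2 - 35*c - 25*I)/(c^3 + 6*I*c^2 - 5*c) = (c + 5*I)/c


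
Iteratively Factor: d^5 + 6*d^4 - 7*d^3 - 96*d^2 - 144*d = (d + 3)*(d^4 + 3*d^3 - 16*d^2 - 48*d) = (d + 3)*(d + 4)*(d^3 - d^2 - 12*d) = (d + 3)^2*(d + 4)*(d^2 - 4*d) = d*(d + 3)^2*(d + 4)*(d - 4)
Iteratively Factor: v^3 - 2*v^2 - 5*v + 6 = (v - 3)*(v^2 + v - 2) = (v - 3)*(v - 1)*(v + 2)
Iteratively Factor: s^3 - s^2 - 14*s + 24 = (s + 4)*(s^2 - 5*s + 6) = (s - 3)*(s + 4)*(s - 2)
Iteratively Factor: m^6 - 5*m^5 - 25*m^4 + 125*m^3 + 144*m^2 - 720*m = (m - 5)*(m^5 - 25*m^3 + 144*m) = (m - 5)*(m + 3)*(m^4 - 3*m^3 - 16*m^2 + 48*m) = (m - 5)*(m + 3)*(m + 4)*(m^3 - 7*m^2 + 12*m) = m*(m - 5)*(m + 3)*(m + 4)*(m^2 - 7*m + 12) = m*(m - 5)*(m - 3)*(m + 3)*(m + 4)*(m - 4)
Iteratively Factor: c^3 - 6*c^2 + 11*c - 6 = (c - 2)*(c^2 - 4*c + 3) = (c - 2)*(c - 1)*(c - 3)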